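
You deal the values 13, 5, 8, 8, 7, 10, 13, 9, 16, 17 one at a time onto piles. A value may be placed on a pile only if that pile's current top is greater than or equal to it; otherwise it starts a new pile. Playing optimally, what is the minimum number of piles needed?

6

Place each on the leftmost legal pile:
13 → new pile 1 (tops now [13])
5 → pile 1 (tops now [5])
8 → new pile 2 (tops now [5, 8])
8 → pile 2 (tops now [5, 8])
7 → pile 2 (tops now [5, 7])
10 → new pile 3 (tops now [5, 7, 10])
13 → new pile 4 (tops now [5, 7, 10, 13])
9 → pile 3 (tops now [5, 7, 9, 13])
16 → new pile 5 (tops now [5, 7, 9, 13, 16])
17 → new pile 6 (tops now [5, 7, 9, 13, 16, 17])
Six piles.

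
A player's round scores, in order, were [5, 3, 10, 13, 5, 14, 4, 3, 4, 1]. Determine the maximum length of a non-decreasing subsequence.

4

Track the smallest tail for each achievable length (allowing ties):
5 → extends → [5]
3 → replaces 5 → [3]
10 → extends → [3, 10]
13 → extends → [3, 10, 13]
5 → replaces 10 → [3, 5, 13]
14 → extends → [3, 5, 13, 14]
4 → replaces 5 → [3, 4, 13, 14]
3 → replaces 4 → [3, 3, 13, 14]
4 → replaces 13 → [3, 3, 4, 14]
1 → replaces 3 → [1, 3, 4, 14]
Four tails, so the longest non-decreasing subsequence has length 4 (e.g. 5, 10, 13, 14).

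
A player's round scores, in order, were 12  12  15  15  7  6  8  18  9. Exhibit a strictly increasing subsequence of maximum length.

12, 15, 18

Patience tails give the LIS length; then backtrack through the dp parents:
12 → extends → [12]
12 → already a tail → [12]
15 → extends → [12, 15]
15 → already a tail → [12, 15]
7 → replaces 12 → [7, 15]
6 → replaces 7 → [6, 15]
8 → replaces 15 → [6, 8]
18 → extends → [6, 8, 18]
9 → replaces 18 → [6, 8, 9]
Length 3; one witness is 12, 15, 18.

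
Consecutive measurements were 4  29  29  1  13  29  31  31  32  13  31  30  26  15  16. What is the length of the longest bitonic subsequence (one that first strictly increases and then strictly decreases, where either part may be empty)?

inc[i] = longest strictly increasing subsequence ending at i; dec[i] = longest strictly decreasing subsequence starting at i:
i:      1  2  3  4  5  6  7  8  9 10 11 12 13 14 15
a[i]:   4 29 29  1 13 29 31 31 32 13 31 30 26 15 16
inc:    1  2  2  1  2  3  4  4  5  2  4  4  3  3  4
dec:    2  3  3  1  1  3  4  4  5  1  4  3  2  1  1
Best peak at i=9 (value 32): inc=5, dec=5, length 5+5−1 = 9.

9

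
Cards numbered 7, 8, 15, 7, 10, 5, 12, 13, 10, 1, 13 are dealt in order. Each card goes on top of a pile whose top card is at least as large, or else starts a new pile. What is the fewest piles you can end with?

5

Place each on the leftmost legal pile:
7 → new pile 1 (tops now [7])
8 → new pile 2 (tops now [7, 8])
15 → new pile 3 (tops now [7, 8, 15])
7 → pile 1 (tops now [7, 8, 15])
10 → pile 3 (tops now [7, 8, 10])
5 → pile 1 (tops now [5, 8, 10])
12 → new pile 4 (tops now [5, 8, 10, 12])
13 → new pile 5 (tops now [5, 8, 10, 12, 13])
10 → pile 3 (tops now [5, 8, 10, 12, 13])
1 → pile 1 (tops now [1, 8, 10, 12, 13])
13 → pile 5 (tops now [1, 8, 10, 12, 13])
Five piles.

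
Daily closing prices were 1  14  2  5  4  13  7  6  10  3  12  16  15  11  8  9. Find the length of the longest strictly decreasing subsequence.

Let dp[i] be the longest strictly decreasing subsequence ending at i:
i:      1  2  3  4  5  6  7  8  9 10 11 12 13 14 15 16
a[i]:   1 14  2  5  4 13  7  6 10  3 12 16 15 11  8  9
dp:     1  1  2  2  3  2  3  4  3  5  3  1  2  4  5  5
Maximum is 5.

5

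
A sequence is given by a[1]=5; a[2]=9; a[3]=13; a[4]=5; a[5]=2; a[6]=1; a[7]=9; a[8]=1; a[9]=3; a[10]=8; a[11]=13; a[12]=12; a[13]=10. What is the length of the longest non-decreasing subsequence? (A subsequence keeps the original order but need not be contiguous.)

Track the smallest tail for each achievable length (allowing ties):
5 → extends → [5]
9 → extends → [5, 9]
13 → extends → [5, 9, 13]
5 → replaces 9 → [5, 5, 13]
2 → replaces 5 → [2, 5, 13]
1 → replaces 2 → [1, 5, 13]
9 → replaces 13 → [1, 5, 9]
1 → replaces 5 → [1, 1, 9]
3 → replaces 9 → [1, 1, 3]
8 → extends → [1, 1, 3, 8]
13 → extends → [1, 1, 3, 8, 13]
12 → replaces 13 → [1, 1, 3, 8, 12]
10 → replaces 12 → [1, 1, 3, 8, 10]
Five tails, so the longest non-decreasing subsequence has length 5 (e.g. 1, 1, 3, 8, 13).

5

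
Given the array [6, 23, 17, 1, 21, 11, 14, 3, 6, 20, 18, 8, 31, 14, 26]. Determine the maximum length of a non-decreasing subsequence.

Let dp[i] be the length of the longest such subsequence ending at index i:
i:      1  2  3  4  5  6  7  8  9 10 11 12 13 14 15
a[i]:   6 23 17  1 21 11 14  3  6 20 18  8 31 14 26
dp:     1  2  2  1  3  2  3  2  3  4  4  4  5  5  6
Maximum dp value is 6.

6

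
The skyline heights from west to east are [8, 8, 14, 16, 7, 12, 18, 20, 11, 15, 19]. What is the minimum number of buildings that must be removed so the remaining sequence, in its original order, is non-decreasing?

Fewest deletions = n − (longest non-decreasing subsequence).
i:      1  2  3  4  5  6  7  8  9 10 11
a[i]:   8  8 14 16  7 12 18 20 11 15 19
dp:     1  2  3  4  1  3  5  6  3  4  6
max dp = 6, so deletions = 11 − 6 = 5.

5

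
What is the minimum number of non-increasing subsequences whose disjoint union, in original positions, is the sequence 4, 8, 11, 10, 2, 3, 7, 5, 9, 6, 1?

Place each on the leftmost legal pile:
4 → new pile 1 (tops now [4])
8 → new pile 2 (tops now [4, 8])
11 → new pile 3 (tops now [4, 8, 11])
10 → pile 3 (tops now [4, 8, 10])
2 → pile 1 (tops now [2, 8, 10])
3 → pile 2 (tops now [2, 3, 10])
7 → pile 3 (tops now [2, 3, 7])
5 → pile 3 (tops now [2, 3, 5])
9 → new pile 4 (tops now [2, 3, 5, 9])
6 → pile 4 (tops now [2, 3, 5, 6])
1 → pile 1 (tops now [1, 3, 5, 6])
Four piles.

4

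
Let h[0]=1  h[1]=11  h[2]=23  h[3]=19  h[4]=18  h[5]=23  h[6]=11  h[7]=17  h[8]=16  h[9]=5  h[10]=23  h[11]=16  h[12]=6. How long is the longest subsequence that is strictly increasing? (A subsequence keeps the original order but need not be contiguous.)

4

Track the smallest tail for each achievable length (strict):
1 → extends → [1]
11 → extends → [1, 11]
23 → extends → [1, 11, 23]
19 → replaces 23 → [1, 11, 19]
18 → replaces 19 → [1, 11, 18]
23 → extends → [1, 11, 18, 23]
11 → already a tail → [1, 11, 18, 23]
17 → replaces 18 → [1, 11, 17, 23]
16 → replaces 17 → [1, 11, 16, 23]
5 → replaces 11 → [1, 5, 16, 23]
23 → already a tail → [1, 5, 16, 23]
16 → already a tail → [1, 5, 16, 23]
6 → replaces 16 → [1, 5, 6, 23]
Four tails, so the longest strictly increasing subsequence has length 4 (e.g. 1, 11, 19, 23).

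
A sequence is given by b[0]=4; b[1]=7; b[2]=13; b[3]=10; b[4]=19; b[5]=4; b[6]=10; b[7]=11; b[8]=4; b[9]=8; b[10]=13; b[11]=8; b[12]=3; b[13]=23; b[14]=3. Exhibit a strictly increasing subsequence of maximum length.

4, 7, 10, 11, 13, 23

Patience tails give the LIS length; then backtrack through the dp parents:
4 → extends → [4]
7 → extends → [4, 7]
13 → extends → [4, 7, 13]
10 → replaces 13 → [4, 7, 10]
19 → extends → [4, 7, 10, 19]
4 → already a tail → [4, 7, 10, 19]
10 → already a tail → [4, 7, 10, 19]
11 → replaces 19 → [4, 7, 10, 11]
4 → already a tail → [4, 7, 10, 11]
8 → replaces 10 → [4, 7, 8, 11]
13 → extends → [4, 7, 8, 11, 13]
8 → already a tail → [4, 7, 8, 11, 13]
3 → replaces 4 → [3, 7, 8, 11, 13]
23 → extends → [3, 7, 8, 11, 13, 23]
3 → already a tail → [3, 7, 8, 11, 13, 23]
Length 6; one witness is 4, 7, 10, 11, 13, 23.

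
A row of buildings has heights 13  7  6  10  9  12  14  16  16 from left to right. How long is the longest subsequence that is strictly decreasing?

3

Negate each value so 'decreasing' becomes 'increasing', then run patience tails on the negated sequence:
-13 → extends → [-13]
-7 → extends → [-13, -7]
-6 → extends → [-13, -7, -6]
-10 → replaces -7 → [-13, -10, -6]
-9 → replaces -6 → [-13, -10, -9]
-12 → replaces -10 → [-13, -12, -9]
-14 → replaces -13 → [-14, -12, -9]
-16 → replaces -14 → [-16, -12, -9]
-16 → already a tail → [-16, -12, -9]
Three tails, so the longest strictly decreasing subsequence of the original has length 3.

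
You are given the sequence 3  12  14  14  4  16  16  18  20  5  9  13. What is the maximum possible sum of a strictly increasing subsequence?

83

Let S[i] be the best sum of a strictly increasing subsequence ending at i:
i:      1  2  3  4  5  6  7  8  9 10 11 12
a[i]:   3 12 14 14  4 16 16 18 20  5  9 13
S:      3 15 29 29  7 45 45 63 83 12 21 34
Maximum is 83 (e.g. 3 + 12 + 14 + 16 + 18 + 20).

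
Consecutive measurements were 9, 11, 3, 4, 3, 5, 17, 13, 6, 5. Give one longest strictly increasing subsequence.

3, 4, 5, 17

Patience tails give the LIS length; then backtrack through the dp parents:
9 → extends → [9]
11 → extends → [9, 11]
3 → replaces 9 → [3, 11]
4 → replaces 11 → [3, 4]
3 → already a tail → [3, 4]
5 → extends → [3, 4, 5]
17 → extends → [3, 4, 5, 17]
13 → replaces 17 → [3, 4, 5, 13]
6 → replaces 13 → [3, 4, 5, 6]
5 → already a tail → [3, 4, 5, 6]
Length 4; one witness is 3, 4, 5, 17.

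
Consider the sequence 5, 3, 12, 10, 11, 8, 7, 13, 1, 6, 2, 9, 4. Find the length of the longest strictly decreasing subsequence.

Negate each value so 'decreasing' becomes 'increasing', then run patience tails on the negated sequence:
-5 → extends → [-5]
-3 → extends → [-5, -3]
-12 → replaces -5 → [-12, -3]
-10 → replaces -3 → [-12, -10]
-11 → replaces -10 → [-12, -11]
-8 → extends → [-12, -11, -8]
-7 → extends → [-12, -11, -8, -7]
-13 → replaces -12 → [-13, -11, -8, -7]
-1 → extends → [-13, -11, -8, -7, -1]
-6 → replaces -1 → [-13, -11, -8, -7, -6]
-2 → extends → [-13, -11, -8, -7, -6, -2]
-9 → replaces -8 → [-13, -11, -9, -7, -6, -2]
-4 → replaces -2 → [-13, -11, -9, -7, -6, -4]
Six tails, so the longest strictly decreasing subsequence of the original has length 6.

6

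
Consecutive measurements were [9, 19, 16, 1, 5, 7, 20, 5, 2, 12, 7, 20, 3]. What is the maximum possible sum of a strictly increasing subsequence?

Let S[i] be the best sum of a strictly increasing subsequence ending at i:
i:      1  2  3  4  5  6  7  8  9 10 11 12 13
a[i]:   9 19 16  1  5  7 20  5  2 12  7 20  3
S:      9 28 25  1  6 13 48  6  3 25 13 48  6
Maximum is 48 (e.g. 9 + 19 + 20).

48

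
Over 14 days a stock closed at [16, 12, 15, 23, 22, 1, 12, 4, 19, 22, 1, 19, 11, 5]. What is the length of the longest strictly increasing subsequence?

4

Track the smallest tail for each achievable length (strict):
16 → extends → [16]
12 → replaces 16 → [12]
15 → extends → [12, 15]
23 → extends → [12, 15, 23]
22 → replaces 23 → [12, 15, 22]
1 → replaces 12 → [1, 15, 22]
12 → replaces 15 → [1, 12, 22]
4 → replaces 12 → [1, 4, 22]
19 → replaces 22 → [1, 4, 19]
22 → extends → [1, 4, 19, 22]
1 → already a tail → [1, 4, 19, 22]
19 → already a tail → [1, 4, 19, 22]
11 → replaces 19 → [1, 4, 11, 22]
5 → replaces 11 → [1, 4, 5, 22]
Four tails, so the longest strictly increasing subsequence has length 4 (e.g. 12, 15, 19, 22).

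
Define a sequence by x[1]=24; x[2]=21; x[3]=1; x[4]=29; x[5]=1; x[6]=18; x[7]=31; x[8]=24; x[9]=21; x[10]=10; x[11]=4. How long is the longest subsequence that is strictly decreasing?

Negate each value so 'decreasing' becomes 'increasing', then run patience tails on the negated sequence:
-24 → extends → [-24]
-21 → extends → [-24, -21]
-1 → extends → [-24, -21, -1]
-29 → replaces -24 → [-29, -21, -1]
-1 → already a tail → [-29, -21, -1]
-18 → replaces -1 → [-29, -21, -18]
-31 → replaces -29 → [-31, -21, -18]
-24 → replaces -21 → [-31, -24, -18]
-21 → replaces -18 → [-31, -24, -21]
-10 → extends → [-31, -24, -21, -10]
-4 → extends → [-31, -24, -21, -10, -4]
Five tails, so the longest strictly decreasing subsequence of the original has length 5.

5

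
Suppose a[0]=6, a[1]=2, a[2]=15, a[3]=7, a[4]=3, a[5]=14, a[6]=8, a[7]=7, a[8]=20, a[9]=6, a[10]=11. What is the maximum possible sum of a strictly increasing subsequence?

Let S[i] be the best sum of a strictly increasing subsequence ending at i:
i:      0  1  2  3  4  5  6  7  8  9 10
a[i]:   6  2 15  7  3 14  8  7 20  6 11
S:      6  2 21 13  5 27 21 13 47 11 32
Maximum is 47 (e.g. 6 + 7 + 14 + 20).

47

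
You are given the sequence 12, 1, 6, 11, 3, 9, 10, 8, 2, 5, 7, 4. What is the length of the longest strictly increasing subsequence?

4

Let dp[i] be the length of the longest such subsequence ending at index i:
i:      1  2  3  4  5  6  7  8  9 10 11 12
a[i]:  12  1  6 11  3  9 10  8  2  5  7  4
dp:     1  1  2  3  2  3  4  3  2  3  4  3
Maximum dp value is 4.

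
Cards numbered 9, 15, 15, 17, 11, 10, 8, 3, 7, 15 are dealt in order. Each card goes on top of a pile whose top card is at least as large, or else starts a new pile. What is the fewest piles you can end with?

3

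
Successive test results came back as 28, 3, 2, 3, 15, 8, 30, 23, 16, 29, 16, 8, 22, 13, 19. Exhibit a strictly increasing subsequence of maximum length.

2, 3, 15, 23, 29

Patience tails give the LIS length; then backtrack through the dp parents:
28 → extends → [28]
3 → replaces 28 → [3]
2 → replaces 3 → [2]
3 → extends → [2, 3]
15 → extends → [2, 3, 15]
8 → replaces 15 → [2, 3, 8]
30 → extends → [2, 3, 8, 30]
23 → replaces 30 → [2, 3, 8, 23]
16 → replaces 23 → [2, 3, 8, 16]
29 → extends → [2, 3, 8, 16, 29]
16 → already a tail → [2, 3, 8, 16, 29]
8 → already a tail → [2, 3, 8, 16, 29]
22 → replaces 29 → [2, 3, 8, 16, 22]
13 → replaces 16 → [2, 3, 8, 13, 22]
19 → replaces 22 → [2, 3, 8, 13, 19]
Length 5; one witness is 2, 3, 15, 23, 29.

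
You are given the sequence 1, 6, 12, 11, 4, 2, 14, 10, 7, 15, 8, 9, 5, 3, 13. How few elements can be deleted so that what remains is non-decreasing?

Fewest deletions = n − (longest non-decreasing subsequence).
Patience tails:
1 → extends → [1]
6 → extends → [1, 6]
12 → extends → [1, 6, 12]
11 → replaces 12 → [1, 6, 11]
4 → replaces 6 → [1, 4, 11]
2 → replaces 4 → [1, 2, 11]
14 → extends → [1, 2, 11, 14]
10 → replaces 11 → [1, 2, 10, 14]
7 → replaces 10 → [1, 2, 7, 14]
15 → extends → [1, 2, 7, 14, 15]
8 → replaces 14 → [1, 2, 7, 8, 15]
9 → replaces 15 → [1, 2, 7, 8, 9]
5 → replaces 7 → [1, 2, 5, 8, 9]
3 → replaces 5 → [1, 2, 3, 8, 9]
13 → extends → [1, 2, 3, 8, 9, 13]
Longest non-decreasing subsequence has length 6, so deletions = 15 − 6 = 9.

9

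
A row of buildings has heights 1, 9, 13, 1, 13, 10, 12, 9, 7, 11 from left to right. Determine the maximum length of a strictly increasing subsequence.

4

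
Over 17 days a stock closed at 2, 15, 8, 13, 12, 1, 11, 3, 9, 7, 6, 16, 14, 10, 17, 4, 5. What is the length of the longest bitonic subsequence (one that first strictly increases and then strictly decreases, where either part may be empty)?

9

inc[i] = longest strictly increasing subsequence ending at i; dec[i] = longest strictly decreasing subsequence starting at i:
i:      1  2  3  4  5  6  7  8  9 10 11 12 13 14 15 16 17
a[i]:   2 15  8 13 12  1 11  3  9  7  6 16 14 10 17  4  5
inc:    1  2  2  3  3  1  3  2  3  3  3  4  4  4  5  3  4
dec:    2  8  4  7  6  1  5  1  4  3  2  4  3  2  2  1  1
Best peak at i=2 (value 15): inc=2, dec=8, length 2+8−1 = 9.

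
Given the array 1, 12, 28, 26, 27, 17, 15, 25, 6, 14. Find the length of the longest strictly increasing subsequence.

Let dp[i] be the length of the longest such subsequence ending at index i:
i:      1  2  3  4  5  6  7  8  9 10
a[i]:   1 12 28 26 27 17 15 25  6 14
dp:     1  2  3  3  4  3  3  4  2  3
Maximum dp value is 4.

4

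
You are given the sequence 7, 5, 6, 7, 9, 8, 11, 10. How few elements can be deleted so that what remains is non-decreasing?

3

Fewest deletions = n − (longest non-decreasing subsequence).
i:      1  2  3  4  5  6  7  8
a[i]:   7  5  6  7  9  8 11 10
dp:     1  1  2  3  4  4  5  5
max dp = 5, so deletions = 8 − 5 = 3.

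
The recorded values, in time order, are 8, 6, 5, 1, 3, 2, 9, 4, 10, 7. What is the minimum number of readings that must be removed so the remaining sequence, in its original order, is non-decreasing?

6

Fewest deletions = n − (longest non-decreasing subsequence).
i:      1  2  3  4  5  6  7  8  9 10
a[i]:   8  6  5  1  3  2  9  4 10  7
dp:     1  1  1  1  2  2  3  3  4  4
max dp = 4, so deletions = 10 − 4 = 6.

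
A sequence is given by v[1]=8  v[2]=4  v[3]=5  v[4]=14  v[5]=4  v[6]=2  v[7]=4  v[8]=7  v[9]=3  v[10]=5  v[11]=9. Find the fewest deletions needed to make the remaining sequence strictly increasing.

Fewest deletions = n − (longest strictly increasing subsequence).
i:      1  2  3  4  5  6  7  8  9 10 11
v[i]:   8  4  5 14  4  2  4  7  3  5  9
dp:     1  1  2  3  1  1  2  3  2  3  4
max dp = 4, so deletions = 11 − 4 = 7.

7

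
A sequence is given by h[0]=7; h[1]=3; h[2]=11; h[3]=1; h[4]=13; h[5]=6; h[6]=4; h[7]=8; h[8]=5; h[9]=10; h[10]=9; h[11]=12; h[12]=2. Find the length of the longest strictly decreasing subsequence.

4

Negate each value so 'decreasing' becomes 'increasing', then run patience tails on the negated sequence:
-7 → extends → [-7]
-3 → extends → [-7, -3]
-11 → replaces -7 → [-11, -3]
-1 → extends → [-11, -3, -1]
-13 → replaces -11 → [-13, -3, -1]
-6 → replaces -3 → [-13, -6, -1]
-4 → replaces -1 → [-13, -6, -4]
-8 → replaces -6 → [-13, -8, -4]
-5 → replaces -4 → [-13, -8, -5]
-10 → replaces -8 → [-13, -10, -5]
-9 → replaces -5 → [-13, -10, -9]
-12 → replaces -10 → [-13, -12, -9]
-2 → extends → [-13, -12, -9, -2]
Four tails, so the longest strictly decreasing subsequence of the original has length 4.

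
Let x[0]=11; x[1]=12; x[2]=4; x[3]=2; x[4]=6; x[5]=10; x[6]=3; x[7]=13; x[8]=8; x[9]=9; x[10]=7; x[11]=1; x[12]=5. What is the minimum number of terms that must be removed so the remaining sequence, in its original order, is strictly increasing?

Fewest deletions = n − (longest strictly increasing subsequence).
Patience tails:
11 → extends → [11]
12 → extends → [11, 12]
4 → replaces 11 → [4, 12]
2 → replaces 4 → [2, 12]
6 → replaces 12 → [2, 6]
10 → extends → [2, 6, 10]
3 → replaces 6 → [2, 3, 10]
13 → extends → [2, 3, 10, 13]
8 → replaces 10 → [2, 3, 8, 13]
9 → replaces 13 → [2, 3, 8, 9]
7 → replaces 8 → [2, 3, 7, 9]
1 → replaces 2 → [1, 3, 7, 9]
5 → replaces 7 → [1, 3, 5, 9]
Longest strictly increasing subsequence has length 4, so deletions = 13 − 4 = 9.

9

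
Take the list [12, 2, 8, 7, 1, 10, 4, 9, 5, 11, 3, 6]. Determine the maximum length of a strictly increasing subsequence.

Track the smallest tail for each achievable length (strict):
12 → extends → [12]
2 → replaces 12 → [2]
8 → extends → [2, 8]
7 → replaces 8 → [2, 7]
1 → replaces 2 → [1, 7]
10 → extends → [1, 7, 10]
4 → replaces 7 → [1, 4, 10]
9 → replaces 10 → [1, 4, 9]
5 → replaces 9 → [1, 4, 5]
11 → extends → [1, 4, 5, 11]
3 → replaces 4 → [1, 3, 5, 11]
6 → replaces 11 → [1, 3, 5, 6]
Four tails, so the longest strictly increasing subsequence has length 4 (e.g. 2, 8, 10, 11).

4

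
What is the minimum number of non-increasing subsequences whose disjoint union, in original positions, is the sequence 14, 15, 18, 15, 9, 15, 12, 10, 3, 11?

Place each on the leftmost legal pile:
14 → new pile 1 (tops now [14])
15 → new pile 2 (tops now [14, 15])
18 → new pile 3 (tops now [14, 15, 18])
15 → pile 2 (tops now [14, 15, 18])
9 → pile 1 (tops now [9, 15, 18])
15 → pile 2 (tops now [9, 15, 18])
12 → pile 2 (tops now [9, 12, 18])
10 → pile 2 (tops now [9, 10, 18])
3 → pile 1 (tops now [3, 10, 18])
11 → pile 3 (tops now [3, 10, 11])
Three piles.

3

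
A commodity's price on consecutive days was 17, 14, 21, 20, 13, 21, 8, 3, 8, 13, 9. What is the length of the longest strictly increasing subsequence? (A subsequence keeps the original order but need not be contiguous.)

3

Track the smallest tail for each achievable length (strict):
17 → extends → [17]
14 → replaces 17 → [14]
21 → extends → [14, 21]
20 → replaces 21 → [14, 20]
13 → replaces 14 → [13, 20]
21 → extends → [13, 20, 21]
8 → replaces 13 → [8, 20, 21]
3 → replaces 8 → [3, 20, 21]
8 → replaces 20 → [3, 8, 21]
13 → replaces 21 → [3, 8, 13]
9 → replaces 13 → [3, 8, 9]
Three tails, so the longest strictly increasing subsequence has length 3 (e.g. 17, 20, 21).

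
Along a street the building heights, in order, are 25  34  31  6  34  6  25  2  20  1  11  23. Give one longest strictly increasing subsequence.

Patience tails give the LIS length; then backtrack through the dp parents:
25 → extends → [25]
34 → extends → [25, 34]
31 → replaces 34 → [25, 31]
6 → replaces 25 → [6, 31]
34 → extends → [6, 31, 34]
6 → already a tail → [6, 31, 34]
25 → replaces 31 → [6, 25, 34]
2 → replaces 6 → [2, 25, 34]
20 → replaces 25 → [2, 20, 34]
1 → replaces 2 → [1, 20, 34]
11 → replaces 20 → [1, 11, 34]
23 → replaces 34 → [1, 11, 23]
Length 3; one witness is 25, 31, 34.

25, 31, 34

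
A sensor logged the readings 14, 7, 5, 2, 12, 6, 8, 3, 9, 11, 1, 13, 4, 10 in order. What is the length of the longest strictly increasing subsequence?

Track the smallest tail for each achievable length (strict):
14 → extends → [14]
7 → replaces 14 → [7]
5 → replaces 7 → [5]
2 → replaces 5 → [2]
12 → extends → [2, 12]
6 → replaces 12 → [2, 6]
8 → extends → [2, 6, 8]
3 → replaces 6 → [2, 3, 8]
9 → extends → [2, 3, 8, 9]
11 → extends → [2, 3, 8, 9, 11]
1 → replaces 2 → [1, 3, 8, 9, 11]
13 → extends → [1, 3, 8, 9, 11, 13]
4 → replaces 8 → [1, 3, 4, 9, 11, 13]
10 → replaces 11 → [1, 3, 4, 9, 10, 13]
Six tails, so the longest strictly increasing subsequence has length 6 (e.g. 5, 6, 8, 9, 11, 13).

6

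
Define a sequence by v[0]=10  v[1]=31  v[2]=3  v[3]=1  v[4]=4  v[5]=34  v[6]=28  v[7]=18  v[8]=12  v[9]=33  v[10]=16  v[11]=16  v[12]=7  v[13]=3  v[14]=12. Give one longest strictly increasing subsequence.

Patience tails give the LIS length; then backtrack through the dp parents:
10 → extends → [10]
31 → extends → [10, 31]
3 → replaces 10 → [3, 31]
1 → replaces 3 → [1, 31]
4 → replaces 31 → [1, 4]
34 → extends → [1, 4, 34]
28 → replaces 34 → [1, 4, 28]
18 → replaces 28 → [1, 4, 18]
12 → replaces 18 → [1, 4, 12]
33 → extends → [1, 4, 12, 33]
16 → replaces 33 → [1, 4, 12, 16]
16 → already a tail → [1, 4, 12, 16]
7 → replaces 12 → [1, 4, 7, 16]
3 → replaces 4 → [1, 3, 7, 16]
12 → replaces 16 → [1, 3, 7, 12]
Length 4; one witness is 3, 4, 28, 33.

3, 4, 28, 33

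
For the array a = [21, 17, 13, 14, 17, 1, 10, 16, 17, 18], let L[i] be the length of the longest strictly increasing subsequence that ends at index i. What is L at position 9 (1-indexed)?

dp[i] = 1 + max{dp[j] : j<i, a[j]<a[i]} (or 1 if no such j):
i:      1  2  3  4  5  6  7  8  9 10
a[i]:  21 17 13 14 17  1 10 16 17 18
dp:     1  1  1  2  3  1  2  3  4  5
At index 9 the value is 4.

4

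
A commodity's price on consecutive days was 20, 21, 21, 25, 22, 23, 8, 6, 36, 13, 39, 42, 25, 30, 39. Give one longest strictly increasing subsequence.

20, 21, 22, 23, 36, 39, 42

Patience tails give the LIS length; then backtrack through the dp parents:
20 → extends → [20]
21 → extends → [20, 21]
21 → already a tail → [20, 21]
25 → extends → [20, 21, 25]
22 → replaces 25 → [20, 21, 22]
23 → extends → [20, 21, 22, 23]
8 → replaces 20 → [8, 21, 22, 23]
6 → replaces 8 → [6, 21, 22, 23]
36 → extends → [6, 21, 22, 23, 36]
13 → replaces 21 → [6, 13, 22, 23, 36]
39 → extends → [6, 13, 22, 23, 36, 39]
42 → extends → [6, 13, 22, 23, 36, 39, 42]
25 → replaces 36 → [6, 13, 22, 23, 25, 39, 42]
30 → replaces 39 → [6, 13, 22, 23, 25, 30, 42]
39 → replaces 42 → [6, 13, 22, 23, 25, 30, 39]
Length 7; one witness is 20, 21, 22, 23, 36, 39, 42.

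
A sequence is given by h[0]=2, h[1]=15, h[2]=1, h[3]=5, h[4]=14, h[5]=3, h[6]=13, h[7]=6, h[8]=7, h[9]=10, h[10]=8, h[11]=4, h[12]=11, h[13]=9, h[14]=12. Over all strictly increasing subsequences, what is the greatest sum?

53

Let S[i] be the best sum of a strictly increasing subsequence ending at i:
i:      0  1  2  3  4  5  6  7  8  9 10 11 12 13 14
h[i]:   2 15  1  5 14  3 13  6  7 10  8  4 11  9 12
S:      2 17  1  7 21  5 20 13 20 30 28  9 41 37 53
Maximum is 53 (e.g. 2 + 5 + 6 + 7 + 10 + 11 + 12).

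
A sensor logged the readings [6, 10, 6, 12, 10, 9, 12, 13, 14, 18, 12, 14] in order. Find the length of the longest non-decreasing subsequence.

7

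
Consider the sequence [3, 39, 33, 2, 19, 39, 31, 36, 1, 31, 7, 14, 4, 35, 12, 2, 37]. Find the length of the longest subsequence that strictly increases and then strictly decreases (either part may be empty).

8

inc[i] = longest strictly increasing subsequence ending at i; dec[i] = longest strictly decreasing subsequence starting at i:
i:      1  2  3  4  5  6  7  8  9 10 11 12 13 14 15 16 17
a[i]:   3 39 33  2 19 39 31 36  1 31  7 14  4 35 12  2 37
inc:    1  2  2  1  2  3  3  4  1  3  2  3  2  4  3  2  5
dec:    3  6  5  2  4  6  4  5  1  4  3  3  2  3  2  1  1
Best peak at i=6 (value 39): inc=3, dec=6, length 3+6−1 = 8.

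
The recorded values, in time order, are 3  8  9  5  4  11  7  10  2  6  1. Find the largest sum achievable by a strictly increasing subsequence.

Let S[i] be the best sum of a strictly increasing subsequence ending at i:
i:      1  2  3  4  5  6  7  8  9 10 11
a[i]:   3  8  9  5  4 11  7 10  2  6  1
S:      3 11 20  8  7 31 15 30  2 14  1
Maximum is 31 (e.g. 3 + 8 + 9 + 11).

31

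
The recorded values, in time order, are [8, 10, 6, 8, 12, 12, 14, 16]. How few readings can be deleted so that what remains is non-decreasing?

Fewest deletions = n − (longest non-decreasing subsequence).
Patience tails:
8 → extends → [8]
10 → extends → [8, 10]
6 → replaces 8 → [6, 10]
8 → replaces 10 → [6, 8]
12 → extends → [6, 8, 12]
12 → extends → [6, 8, 12, 12]
14 → extends → [6, 8, 12, 12, 14]
16 → extends → [6, 8, 12, 12, 14, 16]
Longest non-decreasing subsequence has length 6, so deletions = 8 − 6 = 2.

2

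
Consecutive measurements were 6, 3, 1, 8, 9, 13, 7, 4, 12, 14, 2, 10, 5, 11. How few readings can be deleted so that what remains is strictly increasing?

9

Fewest deletions = n − (longest strictly increasing subsequence).
i:      1  2  3  4  5  6  7  8  9 10 11 12 13 14
a[i]:   6  3  1  8  9 13  7  4 12 14  2 10  5 11
dp:     1  1  1  2  3  4  2  2  4  5  2  4  3  5
max dp = 5, so deletions = 14 − 5 = 9.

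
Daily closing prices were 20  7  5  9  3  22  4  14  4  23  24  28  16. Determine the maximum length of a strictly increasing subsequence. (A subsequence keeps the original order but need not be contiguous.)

Let dp[i] be the length of the longest such subsequence ending at index i:
i:      1  2  3  4  5  6  7  8  9 10 11 12 13
a[i]:  20  7  5  9  3 22  4 14  4 23 24 28 16
dp:     1  1  1  2  1  3  2  3  2  4  5  6  4
Maximum dp value is 6.

6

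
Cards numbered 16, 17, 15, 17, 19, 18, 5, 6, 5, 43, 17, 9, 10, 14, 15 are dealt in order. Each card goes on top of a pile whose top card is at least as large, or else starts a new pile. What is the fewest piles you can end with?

The minimum number of non-increasing subsequences covering a sequence equals the length of its longest strictly increasing subsequence.
LIS length is 6 (e.g. 5, 6, 9, 10, 14, 15), so 6 piles are needed.

6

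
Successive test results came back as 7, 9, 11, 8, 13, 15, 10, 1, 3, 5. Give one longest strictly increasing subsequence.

Patience tails give the LIS length; then backtrack through the dp parents:
7 → extends → [7]
9 → extends → [7, 9]
11 → extends → [7, 9, 11]
8 → replaces 9 → [7, 8, 11]
13 → extends → [7, 8, 11, 13]
15 → extends → [7, 8, 11, 13, 15]
10 → replaces 11 → [7, 8, 10, 13, 15]
1 → replaces 7 → [1, 8, 10, 13, 15]
3 → replaces 8 → [1, 3, 10, 13, 15]
5 → replaces 10 → [1, 3, 5, 13, 15]
Length 5; one witness is 7, 9, 11, 13, 15.

7, 9, 11, 13, 15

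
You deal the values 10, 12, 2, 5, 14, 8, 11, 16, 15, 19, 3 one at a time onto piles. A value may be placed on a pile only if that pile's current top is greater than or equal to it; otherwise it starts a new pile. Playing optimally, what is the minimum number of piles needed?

6

Place each on the leftmost legal pile:
10 → new pile 1 (tops now [10])
12 → new pile 2 (tops now [10, 12])
2 → pile 1 (tops now [2, 12])
5 → pile 2 (tops now [2, 5])
14 → new pile 3 (tops now [2, 5, 14])
8 → pile 3 (tops now [2, 5, 8])
11 → new pile 4 (tops now [2, 5, 8, 11])
16 → new pile 5 (tops now [2, 5, 8, 11, 16])
15 → pile 5 (tops now [2, 5, 8, 11, 15])
19 → new pile 6 (tops now [2, 5, 8, 11, 15, 19])
3 → pile 2 (tops now [2, 3, 8, 11, 15, 19])
Six piles.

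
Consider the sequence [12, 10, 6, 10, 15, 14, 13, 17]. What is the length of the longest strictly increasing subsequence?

4

Track the smallest tail for each achievable length (strict):
12 → extends → [12]
10 → replaces 12 → [10]
6 → replaces 10 → [6]
10 → extends → [6, 10]
15 → extends → [6, 10, 15]
14 → replaces 15 → [6, 10, 14]
13 → replaces 14 → [6, 10, 13]
17 → extends → [6, 10, 13, 17]
Four tails, so the longest strictly increasing subsequence has length 4 (e.g. 6, 10, 15, 17).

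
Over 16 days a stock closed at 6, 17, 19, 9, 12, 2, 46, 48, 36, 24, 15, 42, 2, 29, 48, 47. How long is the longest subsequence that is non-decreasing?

6

Track the smallest tail for each achievable length (allowing ties):
6 → extends → [6]
17 → extends → [6, 17]
19 → extends → [6, 17, 19]
9 → replaces 17 → [6, 9, 19]
12 → replaces 19 → [6, 9, 12]
2 → replaces 6 → [2, 9, 12]
46 → extends → [2, 9, 12, 46]
48 → extends → [2, 9, 12, 46, 48]
36 → replaces 46 → [2, 9, 12, 36, 48]
24 → replaces 36 → [2, 9, 12, 24, 48]
15 → replaces 24 → [2, 9, 12, 15, 48]
42 → replaces 48 → [2, 9, 12, 15, 42]
2 → replaces 9 → [2, 2, 12, 15, 42]
29 → replaces 42 → [2, 2, 12, 15, 29]
48 → extends → [2, 2, 12, 15, 29, 48]
47 → replaces 48 → [2, 2, 12, 15, 29, 47]
Six tails, so the longest non-decreasing subsequence has length 6 (e.g. 6, 17, 19, 46, 48, 48).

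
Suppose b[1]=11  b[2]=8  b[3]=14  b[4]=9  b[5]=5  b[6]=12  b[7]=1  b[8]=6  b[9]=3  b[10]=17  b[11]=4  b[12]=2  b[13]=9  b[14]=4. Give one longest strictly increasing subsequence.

8, 9, 12, 17

Patience tails give the LIS length; then backtrack through the dp parents:
11 → extends → [11]
8 → replaces 11 → [8]
14 → extends → [8, 14]
9 → replaces 14 → [8, 9]
5 → replaces 8 → [5, 9]
12 → extends → [5, 9, 12]
1 → replaces 5 → [1, 9, 12]
6 → replaces 9 → [1, 6, 12]
3 → replaces 6 → [1, 3, 12]
17 → extends → [1, 3, 12, 17]
4 → replaces 12 → [1, 3, 4, 17]
2 → replaces 3 → [1, 2, 4, 17]
9 → replaces 17 → [1, 2, 4, 9]
4 → already a tail → [1, 2, 4, 9]
Length 4; one witness is 8, 9, 12, 17.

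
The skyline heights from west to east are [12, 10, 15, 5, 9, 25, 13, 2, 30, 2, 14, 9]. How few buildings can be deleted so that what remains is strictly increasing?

8

Fewest deletions = n − (longest strictly increasing subsequence).
Patience tails:
12 → extends → [12]
10 → replaces 12 → [10]
15 → extends → [10, 15]
5 → replaces 10 → [5, 15]
9 → replaces 15 → [5, 9]
25 → extends → [5, 9, 25]
13 → replaces 25 → [5, 9, 13]
2 → replaces 5 → [2, 9, 13]
30 → extends → [2, 9, 13, 30]
2 → already a tail → [2, 9, 13, 30]
14 → replaces 30 → [2, 9, 13, 14]
9 → already a tail → [2, 9, 13, 14]
Longest strictly increasing subsequence has length 4, so deletions = 12 − 4 = 8.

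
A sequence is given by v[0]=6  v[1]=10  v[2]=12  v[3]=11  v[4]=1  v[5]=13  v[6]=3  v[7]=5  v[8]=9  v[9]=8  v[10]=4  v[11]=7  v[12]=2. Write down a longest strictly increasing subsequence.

6, 10, 12, 13

Patience tails give the LIS length; then backtrack through the dp parents:
6 → extends → [6]
10 → extends → [6, 10]
12 → extends → [6, 10, 12]
11 → replaces 12 → [6, 10, 11]
1 → replaces 6 → [1, 10, 11]
13 → extends → [1, 10, 11, 13]
3 → replaces 10 → [1, 3, 11, 13]
5 → replaces 11 → [1, 3, 5, 13]
9 → replaces 13 → [1, 3, 5, 9]
8 → replaces 9 → [1, 3, 5, 8]
4 → replaces 5 → [1, 3, 4, 8]
7 → replaces 8 → [1, 3, 4, 7]
2 → replaces 3 → [1, 2, 4, 7]
Length 4; one witness is 6, 10, 12, 13.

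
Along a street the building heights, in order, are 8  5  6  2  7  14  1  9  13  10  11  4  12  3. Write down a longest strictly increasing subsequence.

Patience tails give the LIS length; then backtrack through the dp parents:
8 → extends → [8]
5 → replaces 8 → [5]
6 → extends → [5, 6]
2 → replaces 5 → [2, 6]
7 → extends → [2, 6, 7]
14 → extends → [2, 6, 7, 14]
1 → replaces 2 → [1, 6, 7, 14]
9 → replaces 14 → [1, 6, 7, 9]
13 → extends → [1, 6, 7, 9, 13]
10 → replaces 13 → [1, 6, 7, 9, 10]
11 → extends → [1, 6, 7, 9, 10, 11]
4 → replaces 6 → [1, 4, 7, 9, 10, 11]
12 → extends → [1, 4, 7, 9, 10, 11, 12]
3 → replaces 4 → [1, 3, 7, 9, 10, 11, 12]
Length 7; one witness is 5, 6, 7, 9, 10, 11, 12.

5, 6, 7, 9, 10, 11, 12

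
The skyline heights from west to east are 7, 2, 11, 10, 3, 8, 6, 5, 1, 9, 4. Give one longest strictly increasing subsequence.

2, 3, 8, 9

Patience tails give the LIS length; then backtrack through the dp parents:
7 → extends → [7]
2 → replaces 7 → [2]
11 → extends → [2, 11]
10 → replaces 11 → [2, 10]
3 → replaces 10 → [2, 3]
8 → extends → [2, 3, 8]
6 → replaces 8 → [2, 3, 6]
5 → replaces 6 → [2, 3, 5]
1 → replaces 2 → [1, 3, 5]
9 → extends → [1, 3, 5, 9]
4 → replaces 5 → [1, 3, 4, 9]
Length 4; one witness is 2, 3, 8, 9.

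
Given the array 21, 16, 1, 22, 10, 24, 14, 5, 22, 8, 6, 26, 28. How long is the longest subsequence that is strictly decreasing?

Let dp[i] be the longest strictly decreasing subsequence ending at i:
i:      1  2  3  4  5  6  7  8  9 10 11 12 13
a[i]:  21 16  1 22 10 24 14  5 22  8  6 26 28
dp:     1  2  3  1  3  1  3  4  2  4  5  1  1
Maximum is 5.

5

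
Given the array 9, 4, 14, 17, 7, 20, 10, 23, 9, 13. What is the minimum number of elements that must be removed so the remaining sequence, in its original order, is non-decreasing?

5

Fewest deletions = n − (longest non-decreasing subsequence).
Patience tails:
9 → extends → [9]
4 → replaces 9 → [4]
14 → extends → [4, 14]
17 → extends → [4, 14, 17]
7 → replaces 14 → [4, 7, 17]
20 → extends → [4, 7, 17, 20]
10 → replaces 17 → [4, 7, 10, 20]
23 → extends → [4, 7, 10, 20, 23]
9 → replaces 10 → [4, 7, 9, 20, 23]
13 → replaces 20 → [4, 7, 9, 13, 23]
Longest non-decreasing subsequence has length 5, so deletions = 10 − 5 = 5.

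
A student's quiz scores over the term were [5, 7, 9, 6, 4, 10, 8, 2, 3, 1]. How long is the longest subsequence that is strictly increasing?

4

Let dp[i] be the length of the longest such subsequence ending at index i:
i:      1  2  3  4  5  6  7  8  9 10
a[i]:   5  7  9  6  4 10  8  2  3  1
dp:     1  2  3  2  1  4  3  1  2  1
Maximum dp value is 4.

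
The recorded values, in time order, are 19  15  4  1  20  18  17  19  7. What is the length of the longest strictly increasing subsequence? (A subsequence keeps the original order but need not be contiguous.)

3

Let dp[i] be the length of the longest such subsequence ending at index i:
i:      1  2  3  4  5  6  7  8  9
a[i]:  19 15  4  1 20 18 17 19  7
dp:     1  1  1  1  2  2  2  3  2
Maximum dp value is 3.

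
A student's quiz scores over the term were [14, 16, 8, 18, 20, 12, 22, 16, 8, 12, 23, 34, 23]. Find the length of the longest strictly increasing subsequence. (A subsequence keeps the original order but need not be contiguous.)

7

Track the smallest tail for each achievable length (strict):
14 → extends → [14]
16 → extends → [14, 16]
8 → replaces 14 → [8, 16]
18 → extends → [8, 16, 18]
20 → extends → [8, 16, 18, 20]
12 → replaces 16 → [8, 12, 18, 20]
22 → extends → [8, 12, 18, 20, 22]
16 → replaces 18 → [8, 12, 16, 20, 22]
8 → already a tail → [8, 12, 16, 20, 22]
12 → already a tail → [8, 12, 16, 20, 22]
23 → extends → [8, 12, 16, 20, 22, 23]
34 → extends → [8, 12, 16, 20, 22, 23, 34]
23 → already a tail → [8, 12, 16, 20, 22, 23, 34]
Seven tails, so the longest strictly increasing subsequence has length 7 (e.g. 14, 16, 18, 20, 22, 23, 34).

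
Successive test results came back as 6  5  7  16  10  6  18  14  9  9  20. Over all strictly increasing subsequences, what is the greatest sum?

Let S[i] be the best sum of a strictly increasing subsequence ending at i:
i:      1  2  3  4  5  6  7  8  9 10 11
a[i]:   6  5  7 16 10  6 18 14  9  9 20
S:      6  5 13 29 23 11 47 37 22 22 67
Maximum is 67 (e.g. 6 + 7 + 16 + 18 + 20).

67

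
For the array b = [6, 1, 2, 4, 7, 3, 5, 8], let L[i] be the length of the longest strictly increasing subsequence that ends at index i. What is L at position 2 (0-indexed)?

2

dp[i] = 1 + max{dp[j] : j<i, b[j]<b[i]} (or 1 if no such j):
i:     0 1 2 3 4 5 6 7
b[i]:  6 1 2 4 7 3 5 8
dp:    1 1 2 3 4 3 4 5
At index 2 the value is 2.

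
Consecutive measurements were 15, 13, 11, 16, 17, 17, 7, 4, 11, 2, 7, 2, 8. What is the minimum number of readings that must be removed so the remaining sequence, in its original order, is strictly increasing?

10

Fewest deletions = n − (longest strictly increasing subsequence).
i:      1  2  3  4  5  6  7  8  9 10 11 12 13
a[i]:  15 13 11 16 17 17  7  4 11  2  7  2  8
dp:     1  1  1  2  3  3  1  1  2  1  2  1  3
max dp = 3, so deletions = 13 − 3 = 10.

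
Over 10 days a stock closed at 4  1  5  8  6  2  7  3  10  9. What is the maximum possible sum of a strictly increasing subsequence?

Let S[i] be the best sum of a strictly increasing subsequence ending at i:
i:      1  2  3  4  5  6  7  8  9 10
a[i]:   4  1  5  8  6  2  7  3 10  9
S:      4  1  9 17 15  3 22  6 32 31
Maximum is 32 (e.g. 4 + 5 + 6 + 7 + 10).

32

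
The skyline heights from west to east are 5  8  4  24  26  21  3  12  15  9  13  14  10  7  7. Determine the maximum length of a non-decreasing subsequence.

5

Track the smallest tail for each achievable length (allowing ties):
5 → extends → [5]
8 → extends → [5, 8]
4 → replaces 5 → [4, 8]
24 → extends → [4, 8, 24]
26 → extends → [4, 8, 24, 26]
21 → replaces 24 → [4, 8, 21, 26]
3 → replaces 4 → [3, 8, 21, 26]
12 → replaces 21 → [3, 8, 12, 26]
15 → replaces 26 → [3, 8, 12, 15]
9 → replaces 12 → [3, 8, 9, 15]
13 → replaces 15 → [3, 8, 9, 13]
14 → extends → [3, 8, 9, 13, 14]
10 → replaces 13 → [3, 8, 9, 10, 14]
7 → replaces 8 → [3, 7, 9, 10, 14]
7 → replaces 9 → [3, 7, 7, 10, 14]
Five tails, so the longest non-decreasing subsequence has length 5 (e.g. 5, 8, 12, 13, 14).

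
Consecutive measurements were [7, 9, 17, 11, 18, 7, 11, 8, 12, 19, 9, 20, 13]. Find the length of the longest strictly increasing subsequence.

6

Let dp[i] be the length of the longest such subsequence ending at index i:
i:      1  2  3  4  5  6  7  8  9 10 11 12 13
a[i]:   7  9 17 11 18  7 11  8 12 19  9 20 13
dp:     1  2  3  3  4  1  3  2  4  5  3  6  5
Maximum dp value is 6.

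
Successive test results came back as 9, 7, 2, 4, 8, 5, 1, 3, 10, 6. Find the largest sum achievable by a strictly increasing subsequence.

25

Let S[i] be the best sum of a strictly increasing subsequence ending at i:
i:      1  2  3  4  5  6  7  8  9 10
a[i]:   9  7  2  4  8  5  1  3 10  6
S:      9  7  2  6 15 11  1  5 25 17
Maximum is 25 (e.g. 7 + 8 + 10).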